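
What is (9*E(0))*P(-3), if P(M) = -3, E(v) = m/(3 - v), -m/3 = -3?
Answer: -81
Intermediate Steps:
m = 9 (m = -3*(-3) = 9)
E(v) = 9/(3 - v)
(9*E(0))*P(-3) = (9*(-9/(-3 + 0)))*(-3) = (9*(-9/(-3)))*(-3) = (9*(-9*(-⅓)))*(-3) = (9*3)*(-3) = 27*(-3) = -81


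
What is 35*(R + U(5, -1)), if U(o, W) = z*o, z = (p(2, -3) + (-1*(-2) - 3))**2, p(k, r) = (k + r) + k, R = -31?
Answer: -1085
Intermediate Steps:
p(k, r) = r + 2*k
z = 0 (z = ((-3 + 2*2) + (-1*(-2) - 3))**2 = ((-3 + 4) + (2 - 3))**2 = (1 - 1)**2 = 0**2 = 0)
U(o, W) = 0 (U(o, W) = 0*o = 0)
35*(R + U(5, -1)) = 35*(-31 + 0) = 35*(-31) = -1085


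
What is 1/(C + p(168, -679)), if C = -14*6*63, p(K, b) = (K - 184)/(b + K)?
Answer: -511/2704196 ≈ -0.00018897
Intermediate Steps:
p(K, b) = (-184 + K)/(K + b)
C = -5292 (C = -84*63 = -5292)
1/(C + p(168, -679)) = 1/(-5292 + (-184 + 168)/(168 - 679)) = 1/(-5292 - 16/(-511)) = 1/(-5292 - 1/511*(-16)) = 1/(-5292 + 16/511) = 1/(-2704196/511) = -511/2704196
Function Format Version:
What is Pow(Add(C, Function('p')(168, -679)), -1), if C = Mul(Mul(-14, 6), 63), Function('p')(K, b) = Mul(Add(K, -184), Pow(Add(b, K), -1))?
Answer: Rational(-511, 2704196) ≈ -0.00018897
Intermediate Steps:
Function('p')(K, b) = Mul(Pow(Add(K, b), -1), Add(-184, K)) (Function('p')(K, b) = Mul(Add(-184, K), Pow(Add(K, b), -1)) = Mul(Pow(Add(K, b), -1), Add(-184, K)))
C = -5292 (C = Mul(-84, 63) = -5292)
Pow(Add(C, Function('p')(168, -679)), -1) = Pow(Add(-5292, Mul(Pow(Add(168, -679), -1), Add(-184, 168))), -1) = Pow(Add(-5292, Mul(Pow(-511, -1), -16)), -1) = Pow(Add(-5292, Mul(Rational(-1, 511), -16)), -1) = Pow(Add(-5292, Rational(16, 511)), -1) = Pow(Rational(-2704196, 511), -1) = Rational(-511, 2704196)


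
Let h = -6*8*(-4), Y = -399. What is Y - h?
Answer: -591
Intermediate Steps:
h = 192 (h = -48*(-4) = 192)
Y - h = -399 - 1*192 = -399 - 192 = -591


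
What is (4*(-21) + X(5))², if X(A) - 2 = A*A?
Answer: 3249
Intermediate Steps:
X(A) = 2 + A² (X(A) = 2 + A*A = 2 + A²)
(4*(-21) + X(5))² = (4*(-21) + (2 + 5²))² = (-84 + (2 + 25))² = (-84 + 27)² = (-57)² = 3249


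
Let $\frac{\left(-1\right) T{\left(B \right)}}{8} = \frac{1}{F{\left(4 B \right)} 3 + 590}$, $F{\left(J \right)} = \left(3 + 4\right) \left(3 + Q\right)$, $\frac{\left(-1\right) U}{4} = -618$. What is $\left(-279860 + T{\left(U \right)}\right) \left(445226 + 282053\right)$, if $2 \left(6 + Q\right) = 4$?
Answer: $- \frac{115812161053092}{569} \approx -2.0354 \cdot 10^{11}$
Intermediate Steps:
$Q = -4$ ($Q = -6 + \frac{1}{2} \cdot 4 = -6 + 2 = -4$)
$U = 2472$ ($U = \left(-4\right) \left(-618\right) = 2472$)
$F{\left(J \right)} = -7$ ($F{\left(J \right)} = \left(3 + 4\right) \left(3 - 4\right) = 7 \left(-1\right) = -7$)
$T{\left(B \right)} = - \frac{8}{569}$ ($T{\left(B \right)} = - \frac{8}{\left(-7\right) 3 + 590} = - \frac{8}{-21 + 590} = - \frac{8}{569}$)
$\left(-279860 + T{\left(U \right)}\right) \left(445226 + 282053\right) = \left(-279860 - \frac{8}{569}\right) \left(445226 + 282053\right) = \left(- \frac{159240348}{569}\right) 727279 = - \frac{115812161053092}{569}$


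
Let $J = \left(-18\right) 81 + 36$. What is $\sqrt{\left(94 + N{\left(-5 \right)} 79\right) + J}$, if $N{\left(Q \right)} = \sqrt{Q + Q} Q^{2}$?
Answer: $\sqrt{-1328 + 1975 i \sqrt{10}} \approx 50.285 + 62.101 i$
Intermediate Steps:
$N{\left(Q \right)} = \sqrt{2} Q^{\frac{5}{2}}$ ($N{\left(Q \right)} = \sqrt{2 Q} Q^{2} = \sqrt{2} \sqrt{Q} Q^{2} = \sqrt{2} Q^{\frac{5}{2}}$)
$J = -1422$ ($J = -1458 + 36 = -1422$)
$\sqrt{\left(94 + N{\left(-5 \right)} 79\right) + J} = \sqrt{\left(94 + \sqrt{2} \left(-5\right)^{\frac{5}{2}} \cdot 79\right) - 1422} = \sqrt{\left(94 + \sqrt{2} \cdot 25 i \sqrt{5} \cdot 79\right) - 1422} = \sqrt{\left(94 + 25 i \sqrt{10} \cdot 79\right) - 1422} = \sqrt{\left(94 + 1975 i \sqrt{10}\right) - 1422} = \sqrt{-1328 + 1975 i \sqrt{10}}$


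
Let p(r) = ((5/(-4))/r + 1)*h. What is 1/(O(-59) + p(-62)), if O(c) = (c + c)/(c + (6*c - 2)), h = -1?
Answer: -102920/75731 ≈ -1.3590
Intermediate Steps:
p(r) = -1 + 5/(4*r) (p(r) = ((5/(-4))/r + 1)*(-1) = ((5*(-¼))/r + 1)*(-1) = (-5/(4*r) + 1)*(-1) = (1 - 5/(4*r))*(-1) = -1 + 5/(4*r))
O(c) = 2*c/(-2 + 7*c) (O(c) = (2*c)/(c + (-2 + 6*c)) = (2*c)/(-2 + 7*c) = 2*c/(-2 + 7*c))
1/(O(-59) + p(-62)) = 1/(2*(-59)/(-2 + 7*(-59)) + (5/4 - 1*(-62))/(-62)) = 1/(2*(-59)/(-2 - 413) - (5/4 + 62)/62) = 1/(2*(-59)/(-415) - 1/62*253/4) = 1/(2*(-59)*(-1/415) - 253/248) = 1/(118/415 - 253/248) = 1/(-75731/102920) = -102920/75731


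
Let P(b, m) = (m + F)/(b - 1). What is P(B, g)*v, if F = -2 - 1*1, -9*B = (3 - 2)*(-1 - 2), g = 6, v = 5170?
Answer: -23265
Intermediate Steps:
B = ⅓ (B = -(3 - 2)*(-1 - 2)/9 = -(-3)/9 = -⅑*(-3) = ⅓ ≈ 0.33333)
F = -3 (F = -2 - 1 = -3)
P(b, m) = (-3 + m)/(-1 + b) (P(b, m) = (m - 3)/(b - 1) = (-3 + m)/(-1 + b))
P(B, g)*v = ((-3 + 6)/(-1 + ⅓))*5170 = (3/(-⅔))*5170 = -3/2*3*5170 = -9/2*5170 = -23265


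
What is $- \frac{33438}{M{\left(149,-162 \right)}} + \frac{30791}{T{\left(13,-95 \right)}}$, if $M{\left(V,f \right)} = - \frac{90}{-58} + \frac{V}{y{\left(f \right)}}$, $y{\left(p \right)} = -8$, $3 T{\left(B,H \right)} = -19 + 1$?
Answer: $- \frac{75417455}{23766} \approx -3173.3$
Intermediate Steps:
$T{\left(B,H \right)} = -6$ ($T{\left(B,H \right)} = \frac{-19 + 1}{3} = \frac{1}{3} \left(-18\right) = -6$)
$M{\left(V,f \right)} = \frac{45}{29} - \frac{V}{8}$ ($M{\left(V,f \right)} = - \frac{90}{-58} + \frac{V}{-8} = \left(-90\right) \left(- \frac{1}{58}\right) + V \left(- \frac{1}{8}\right) = \frac{45}{29} - \frac{V}{8}$)
$- \frac{33438}{M{\left(149,-162 \right)}} + \frac{30791}{T{\left(13,-95 \right)}} = - \frac{33438}{\frac{45}{29} - \frac{149}{8}} + \frac{30791}{-6} = - \frac{33438}{\frac{45}{29} - \frac{149}{8}} + 30791 \left(- \frac{1}{6}\right) = - \frac{33438}{- \frac{3961}{232}} - \frac{30791}{6} = \left(-33438\right) \left(- \frac{232}{3961}\right) - \frac{30791}{6} = \frac{7757616}{3961} - \frac{30791}{6} = - \frac{75417455}{23766}$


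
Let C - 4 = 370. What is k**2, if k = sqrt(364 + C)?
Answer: 738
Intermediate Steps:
C = 374 (C = 4 + 370 = 374)
k = 3*sqrt(82) (k = sqrt(364 + 374) = sqrt(738) = 3*sqrt(82) ≈ 27.166)
k**2 = (3*sqrt(82))**2 = 738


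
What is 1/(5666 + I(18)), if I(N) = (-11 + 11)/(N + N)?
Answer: 1/5666 ≈ 0.00017649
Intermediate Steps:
I(N) = 0 (I(N) = 0/((2*N)) = 0*(1/(2*N)) = 0)
1/(5666 + I(18)) = 1/(5666 + 0) = 1/5666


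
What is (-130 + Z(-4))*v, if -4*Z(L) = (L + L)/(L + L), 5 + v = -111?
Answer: 15109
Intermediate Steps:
v = -116 (v = -5 - 111 = -116)
Z(L) = -1/4 (Z(L) = -(L + L)/(4*(L + L)) = -2*L/(4*(2*L)) = -2*L*1/(2*L)/4 = -1/4*1 = -1/4)
(-130 + Z(-4))*v = (-130 - 1/4)*(-116) = -521/4*(-116) = 15109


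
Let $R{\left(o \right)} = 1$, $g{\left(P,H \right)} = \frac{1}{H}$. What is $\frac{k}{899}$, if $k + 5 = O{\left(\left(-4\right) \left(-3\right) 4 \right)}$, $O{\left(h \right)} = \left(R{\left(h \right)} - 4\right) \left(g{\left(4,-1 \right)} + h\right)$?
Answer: $- \frac{146}{899} \approx -0.1624$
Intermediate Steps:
$O{\left(h \right)} = 3 - 3 h$ ($O{\left(h \right)} = \left(1 - 4\right) \left(\frac{1}{-1} + h\right) = - 3 \left(-1 + h\right) = 3 - 3 h$)
$k = -146$ ($k = -5 + \left(3 - 3 \left(-4\right) \left(-3\right) 4\right) = -5 + \left(3 - 3 \cdot 12 \cdot 4\right) = -5 + \left(3 - 144\right) = -5 - 141 = -146$)
$\frac{k}{899} = - \frac{146}{899}$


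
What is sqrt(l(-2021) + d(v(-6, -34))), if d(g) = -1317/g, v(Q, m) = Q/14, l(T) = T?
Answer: 2*sqrt(263) ≈ 32.435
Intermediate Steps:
v(Q, m) = Q/14 (v(Q, m) = Q*(1/14) = Q/14)
sqrt(l(-2021) + d(v(-6, -34))) = sqrt(-2021 - 1317/((1/14)*(-6))) = sqrt(-2021 - 1317/(-3/7)) = sqrt(-2021 - 1317*(-7/3)) = sqrt(-2021 + 3073) = sqrt(1052) = 2*sqrt(263)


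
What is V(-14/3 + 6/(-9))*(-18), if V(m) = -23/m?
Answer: -621/8 ≈ -77.625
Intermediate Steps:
V(-14/3 + 6/(-9))*(-18) = -23/(-14/3 + 6/(-9))*(-18) = -23/(-14*1/3 + 6*(-1/9))*(-18) = -23/(-14/3 - 2/3)*(-18) = -23/(-16/3)*(-18) = -23*(-3/16)*(-18) = (69/16)*(-18) = -621/8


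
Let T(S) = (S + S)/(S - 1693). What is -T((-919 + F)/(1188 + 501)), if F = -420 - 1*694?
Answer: -2033/1430755 ≈ -0.0014209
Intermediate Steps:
F = -1114 (F = -420 - 694 = -1114)
T(S) = 2*S/(-1693 + S) (T(S) = (2*S)/(-1693 + S) = 2*S/(-1693 + S))
-T((-919 + F)/(1188 + 501)) = -2*(-919 - 1114)/(1188 + 501)/(-1693 + (-919 - 1114)/(1188 + 501)) = -2*(-2033/1689)/(-1693 - 2033/1689) = -2*(-2033*1/1689)/(-1693 - 2033*1/1689) = -2*(-2033)/(1689*(-1693 - 2033/1689)) = -2*(-2033)/(1689*(-2861510/1689)) = -2*(-2033)*(-1689)/(1689*2861510) = -1*2033/1430755 = -2033/1430755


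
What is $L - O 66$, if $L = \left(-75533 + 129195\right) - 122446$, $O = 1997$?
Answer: $-200586$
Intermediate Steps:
$L = -68784$ ($L = 53662 - 122446 = -68784$)
$L - O 66 = -68784 - 1997 \cdot 66 = -68784 - 131802 = -200586$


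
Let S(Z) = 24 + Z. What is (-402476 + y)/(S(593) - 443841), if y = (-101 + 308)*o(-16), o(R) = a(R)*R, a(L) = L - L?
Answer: 100619/110806 ≈ 0.90806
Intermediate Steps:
a(L) = 0
o(R) = 0 (o(R) = 0*R = 0)
y = 0 (y = (-101 + 308)*0 = 207*0 = 0)
(-402476 + y)/(S(593) - 443841) = (-402476 + 0)/((24 + 593) - 443841) = -402476/(617 - 443841) = -402476/(-443224) = -402476*(-1/443224) = 100619/110806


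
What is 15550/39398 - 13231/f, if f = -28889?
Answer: 485249444/569084411 ≈ 0.85268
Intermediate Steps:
15550/39398 - 13231/f = 15550/39398 - 13231/(-28889) = 15550*(1/39398) - 13231*(-1/28889) = 7775/19699 + 13231/28889 = 485249444/569084411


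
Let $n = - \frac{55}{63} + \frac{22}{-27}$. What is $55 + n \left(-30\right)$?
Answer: $\frac{6655}{63} \approx 105.63$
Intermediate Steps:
$n = - \frac{319}{189}$ ($n = \left(-55\right) \frac{1}{63} + 22 \left(- \frac{1}{27}\right) = - \frac{55}{63} - \frac{22}{27} = - \frac{319}{189} \approx -1.6878$)
$55 + n \left(-30\right) = 55 - - \frac{3190}{63} = 55 + \frac{3190}{63} = \frac{6655}{63}$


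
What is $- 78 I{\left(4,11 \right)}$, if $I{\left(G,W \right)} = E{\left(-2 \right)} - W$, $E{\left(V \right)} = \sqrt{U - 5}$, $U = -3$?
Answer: $858 - 156 i \sqrt{2} \approx 858.0 - 220.62 i$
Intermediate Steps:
$E{\left(V \right)} = 2 i \sqrt{2}$ ($E{\left(V \right)} = \sqrt{-3 - 5} = \sqrt{-8} = 2 i \sqrt{2}$)
$I{\left(G,W \right)} = - W + 2 i \sqrt{2}$ ($I{\left(G,W \right)} = 2 i \sqrt{2} - W = - W + 2 i \sqrt{2}$)
$- 78 I{\left(4,11 \right)} = - 78 \left(\left(-1\right) 11 + 2 i \sqrt{2}\right) = - 78 \left(-11 + 2 i \sqrt{2}\right) = 858 - 156 i \sqrt{2}$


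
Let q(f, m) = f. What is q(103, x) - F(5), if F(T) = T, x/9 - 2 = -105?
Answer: 98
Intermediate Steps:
x = -927 (x = 18 + 9*(-105) = 18 - 945 = -927)
q(103, x) - F(5) = 103 - 1*5 = 103 - 5 = 98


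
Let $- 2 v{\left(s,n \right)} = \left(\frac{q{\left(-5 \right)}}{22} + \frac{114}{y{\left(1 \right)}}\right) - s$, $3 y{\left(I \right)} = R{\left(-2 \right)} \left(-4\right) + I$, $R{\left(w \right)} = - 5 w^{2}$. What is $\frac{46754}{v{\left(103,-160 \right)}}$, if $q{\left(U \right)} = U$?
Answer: $\frac{18514584}{19603} \approx 944.48$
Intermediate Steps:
$y{\left(I \right)} = \frac{80}{3} + \frac{I}{3}$ ($y{\left(I \right)} = \frac{- 5 \left(-2\right)^{2} \left(-4\right) + I}{3} = \frac{\left(-5\right) 4 \left(-4\right) + I}{3} = \frac{\left(-20\right) \left(-4\right) + I}{3} = \frac{80 + I}{3} = \frac{80}{3} + \frac{I}{3}$)
$v{\left(s,n \right)} = - \frac{791}{396} + \frac{s}{2}$ ($v{\left(s,n \right)} = - \frac{\left(- \frac{5}{22} + \frac{114}{\frac{80}{3} + \frac{1}{3} \cdot 1}\right) - s}{2} = - \frac{\left(\left(-5\right) \frac{1}{22} + \frac{114}{\frac{80}{3} + \frac{1}{3}}\right) - s}{2} = - \frac{\left(- \frac{5}{22} + \frac{114}{27}\right) - s}{2} = - \frac{\left(- \frac{5}{22} + 114 \cdot \frac{1}{27}\right) - s}{2} = - \frac{\left(- \frac{5}{22} + \frac{38}{9}\right) - s}{2} = - \frac{\frac{791}{198} - s}{2} = - \frac{791}{396} + \frac{s}{2}$)
$\frac{46754}{v{\left(103,-160 \right)}} = \frac{46754}{- \frac{791}{396} + \frac{1}{2} \cdot 103} = \frac{46754}{- \frac{791}{396} + \frac{103}{2}} = \frac{46754}{\frac{19603}{396}} = 46754 \cdot \frac{396}{19603} = \frac{18514584}{19603}$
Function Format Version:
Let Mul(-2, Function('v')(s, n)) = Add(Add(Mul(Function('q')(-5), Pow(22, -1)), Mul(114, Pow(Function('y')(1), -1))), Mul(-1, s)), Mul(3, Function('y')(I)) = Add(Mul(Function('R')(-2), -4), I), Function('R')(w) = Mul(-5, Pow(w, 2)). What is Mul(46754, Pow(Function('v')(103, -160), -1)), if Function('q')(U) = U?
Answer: Rational(18514584, 19603) ≈ 944.48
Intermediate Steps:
Function('y')(I) = Add(Rational(80, 3), Mul(Rational(1, 3), I)) (Function('y')(I) = Mul(Rational(1, 3), Add(Mul(Mul(-5, Pow(-2, 2)), -4), I)) = Mul(Rational(1, 3), Add(Mul(Mul(-5, 4), -4), I)) = Mul(Rational(1, 3), Add(Mul(-20, -4), I)) = Mul(Rational(1, 3), Add(80, I)) = Add(Rational(80, 3), Mul(Rational(1, 3), I)))
Function('v')(s, n) = Add(Rational(-791, 396), Mul(Rational(1, 2), s)) (Function('v')(s, n) = Mul(Rational(-1, 2), Add(Add(Mul(-5, Pow(22, -1)), Mul(114, Pow(Add(Rational(80, 3), Mul(Rational(1, 3), 1)), -1))), Mul(-1, s))) = Mul(Rational(-1, 2), Add(Add(Mul(-5, Rational(1, 22)), Mul(114, Pow(Add(Rational(80, 3), Rational(1, 3)), -1))), Mul(-1, s))) = Mul(Rational(-1, 2), Add(Add(Rational(-5, 22), Mul(114, Pow(27, -1))), Mul(-1, s))) = Mul(Rational(-1, 2), Add(Add(Rational(-5, 22), Mul(114, Rational(1, 27))), Mul(-1, s))) = Mul(Rational(-1, 2), Add(Add(Rational(-5, 22), Rational(38, 9)), Mul(-1, s))) = Mul(Rational(-1, 2), Add(Rational(791, 198), Mul(-1, s))) = Add(Rational(-791, 396), Mul(Rational(1, 2), s)))
Mul(46754, Pow(Function('v')(103, -160), -1)) = Mul(46754, Pow(Add(Rational(-791, 396), Mul(Rational(1, 2), 103)), -1)) = Mul(46754, Pow(Add(Rational(-791, 396), Rational(103, 2)), -1)) = Mul(46754, Pow(Rational(19603, 396), -1)) = Mul(46754, Rational(396, 19603)) = Rational(18514584, 19603)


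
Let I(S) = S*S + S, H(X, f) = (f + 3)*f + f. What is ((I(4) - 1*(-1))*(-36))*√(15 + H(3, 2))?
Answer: -2268*√3 ≈ -3928.3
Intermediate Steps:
H(X, f) = f + f*(3 + f) (H(X, f) = (3 + f)*f + f = f*(3 + f) + f = f + f*(3 + f))
I(S) = S + S² (I(S) = S² + S = S + S²)
((I(4) - 1*(-1))*(-36))*√(15 + H(3, 2)) = ((4*(1 + 4) - 1*(-1))*(-36))*√(15 + 2*(4 + 2)) = ((4*5 + 1)*(-36))*√(15 + 2*6) = ((20 + 1)*(-36))*√(15 + 12) = (21*(-36))*√27 = -2268*√3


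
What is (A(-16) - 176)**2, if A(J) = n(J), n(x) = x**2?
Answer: 6400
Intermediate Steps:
A(J) = J**2
(A(-16) - 176)**2 = ((-16)**2 - 176)**2 = (256 - 176)**2 = 80**2 = 6400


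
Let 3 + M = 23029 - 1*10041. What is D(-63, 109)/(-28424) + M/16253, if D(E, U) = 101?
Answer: 367444087/461975272 ≈ 0.79538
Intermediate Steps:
M = 12985 (M = -3 + (23029 - 1*10041) = -3 + (23029 - 10041) = -3 + 12988 = 12985)
D(-63, 109)/(-28424) + M/16253 = 101/(-28424) + 12985/16253 = 101*(-1/28424) + 12985*(1/16253) = -101/28424 + 12985/16253 = 367444087/461975272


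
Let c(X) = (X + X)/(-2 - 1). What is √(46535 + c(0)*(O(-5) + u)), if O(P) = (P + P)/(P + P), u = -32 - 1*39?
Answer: √46535 ≈ 215.72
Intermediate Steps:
u = -71 (u = -32 - 39 = -71)
c(X) = -2*X/3 (c(X) = (2*X)/(-3) = (2*X)*(-⅓) = -2*X/3)
O(P) = 1 (O(P) = (2*P)/((2*P)) = (2*P)*(1/(2*P)) = 1)
√(46535 + c(0)*(O(-5) + u)) = √(46535 + (-⅔*0)*(1 - 71)) = √(46535 + 0*(-70)) = √(46535 + 0) = √46535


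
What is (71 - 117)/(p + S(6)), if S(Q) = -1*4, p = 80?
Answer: -23/38 ≈ -0.60526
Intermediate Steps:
S(Q) = -4
(71 - 117)/(p + S(6)) = (71 - 117)/(80 - 4) = -46/76 = -46*1/76 = -23/38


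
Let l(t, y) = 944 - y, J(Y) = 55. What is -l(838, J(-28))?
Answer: -889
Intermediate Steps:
-l(838, J(-28)) = -(944 - 1*55) = -(944 - 55) = -1*889 = -889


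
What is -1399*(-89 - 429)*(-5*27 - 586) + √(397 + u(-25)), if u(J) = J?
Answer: -522495722 + 2*√93 ≈ -5.2250e+8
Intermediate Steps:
-1399*(-89 - 429)*(-5*27 - 586) + √(397 + u(-25)) = -1399*(-89 - 429)*(-5*27 - 586) + √(397 - 25) = -(-724682)*(-135 - 586) + √372 = -(-724682)*(-721) + 2*√93 = -1399*373478 + 2*√93 = -522495722 + 2*√93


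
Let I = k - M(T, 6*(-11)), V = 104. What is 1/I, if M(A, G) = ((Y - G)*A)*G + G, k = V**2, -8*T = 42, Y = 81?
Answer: -2/80107 ≈ -2.4967e-5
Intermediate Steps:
T = -21/4 (T = -1/8*42 = -21/4 ≈ -5.2500)
k = 10816 (k = 104**2 = 10816)
M(A, G) = G + A*G*(81 - G) (M(A, G) = ((81 - G)*A)*G + G = (A*(81 - G))*G + G = A*G*(81 - G) + G = G + A*G*(81 - G))
I = -80107/2 (I = 10816 - 6*(-11)*(1 + 81*(-21/4) - 1*(-21/4)*6*(-11)) = 10816 - (-66)*(1 - 1701/4 - 1*(-21/4)*(-66)) = 10816 - (-66)*(1 - 1701/4 - 693/2) = 10816 - (-66)*(-3083)/4 = 10816 - 1*101739/2 = 10816 - 101739/2 = -80107/2 ≈ -40054.)
1/I = 1/(-80107/2) = -2/80107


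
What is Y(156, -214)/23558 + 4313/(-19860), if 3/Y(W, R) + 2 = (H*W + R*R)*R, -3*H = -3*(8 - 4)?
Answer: -42055774059517/193653529509090 ≈ -0.21717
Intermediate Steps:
H = 4 (H = -(-1)*(8 - 4) = -(-1)*4 = -⅓*(-12) = 4)
Y(W, R) = 3/(-2 + R*(R² + 4*W)) (Y(W, R) = 3/(-2 + (4*W + R*R)*R) = 3/(-2 + (4*W + R²)*R) = 3/(-2 + (R² + 4*W)*R) = 3/(-2 + R*(R² + 4*W)))
Y(156, -214)/23558 + 4313/(-19860) = (3/(-2 + (-214)³ + 4*(-214)*156))/23558 + 4313/(-19860) = (3/(-2 - 9800344 - 133536))*(1/23558) + 4313*(-1/19860) = (3/(-9933882))*(1/23558) - 4313/19860 = (3*(-1/9933882))*(1/23558) - 4313/19860 = -1/3311294*1/23558 - 4313/19860 = -1/78007464052 - 4313/19860 = -42055774059517/193653529509090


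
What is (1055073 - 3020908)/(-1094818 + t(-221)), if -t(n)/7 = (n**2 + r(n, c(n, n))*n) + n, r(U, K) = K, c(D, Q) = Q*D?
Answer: -103465/3901151 ≈ -0.026522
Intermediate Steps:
c(D, Q) = D*Q
t(n) = -7*n - 7*n**2 - 7*n**3 (t(n) = -7*((n**2 + (n*n)*n) + n) = -7*((n**2 + n**2*n) + n) = -7*((n**2 + n**3) + n) = -7*(n + n**2 + n**3) = -7*n - 7*n**2 - 7*n**3)
(1055073 - 3020908)/(-1094818 + t(-221)) = (1055073 - 3020908)/(-1094818 - 7*(-221)*(1 - 221 + (-221)**2)) = -1965835/(-1094818 - 7*(-221)*(1 - 221 + 48841)) = -1965835/(-1094818 - 7*(-221)*48621) = -1965835/(-1094818 + 75216687) = -1965835/74121869 = -1965835*1/74121869 = -103465/3901151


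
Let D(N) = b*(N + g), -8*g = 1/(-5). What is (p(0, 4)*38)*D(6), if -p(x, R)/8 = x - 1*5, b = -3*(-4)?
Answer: 109896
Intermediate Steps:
g = 1/40 (g = -1/8/(-5) = -1/8*(-1/5) = 1/40 ≈ 0.025000)
b = 12
p(x, R) = 40 - 8*x (p(x, R) = -8*(x - 1*5) = -8*(x - 5) = -8*(-5 + x) = 40 - 8*x)
D(N) = 3/10 + 12*N (D(N) = 12*(N + 1/40) = 12*(1/40 + N) = 3/10 + 12*N)
(p(0, 4)*38)*D(6) = ((40 - 8*0)*38)*(3/10 + 12*6) = ((40 + 0)*38)*(3/10 + 72) = (40*38)*(723/10) = 1520*(723/10) = 109896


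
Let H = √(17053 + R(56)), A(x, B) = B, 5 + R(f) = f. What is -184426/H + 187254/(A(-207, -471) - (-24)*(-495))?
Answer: -62418/4117 - 92213*√1069/2138 ≈ -1425.3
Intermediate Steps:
R(f) = -5 + f
H = 4*√1069 (H = √(17053 + (-5 + 56)) = √(17053 + 51) = √17104 = 4*√1069 ≈ 130.78)
-184426/H + 187254/(A(-207, -471) - (-24)*(-495)) = -184426*√1069/4276 + 187254/(-471 - (-24)*(-495)) = -92213*√1069/2138 + 187254/(-471 - 1*11880) = -92213*√1069/2138 + 187254/(-471 - 11880) = -92213*√1069/2138 + 187254/(-12351) = -92213*√1069/2138 + 187254*(-1/12351) = -92213*√1069/2138 - 62418/4117 = -62418/4117 - 92213*√1069/2138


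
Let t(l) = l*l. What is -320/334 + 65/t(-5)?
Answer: 1371/835 ≈ 1.6419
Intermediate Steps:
t(l) = l²
-320/334 + 65/t(-5) = -320/334 + 65/((-5)²) = -320*1/334 + 65/25 = -160/167 + 65*(1/25) = -160/167 + 13/5 = 1371/835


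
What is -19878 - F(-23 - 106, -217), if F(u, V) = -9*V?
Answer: -21831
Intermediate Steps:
-19878 - F(-23 - 106, -217) = -19878 - (-9)*(-217) = -19878 - 1*1953 = -19878 - 1953 = -21831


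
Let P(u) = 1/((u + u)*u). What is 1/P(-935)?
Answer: 1748450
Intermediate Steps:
P(u) = 1/(2*u²) (P(u) = 1/(((2*u))*u) = (1/(2*u))/u = 1/(2*u²))
1/P(-935) = 1/((½)/(-935)²) = 1/((½)*(1/874225)) = 1/(1/1748450) = 1748450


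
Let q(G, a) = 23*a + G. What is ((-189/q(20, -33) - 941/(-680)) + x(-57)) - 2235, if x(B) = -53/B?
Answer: -63944938457/28643640 ≈ -2232.4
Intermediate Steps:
q(G, a) = G + 23*a
((-189/q(20, -33) - 941/(-680)) + x(-57)) - 2235 = ((-189/(20 + 23*(-33)) - 941/(-680)) - 53/(-57)) - 2235 = ((-189/(20 - 759) - 941*(-1/680)) - 53*(-1/57)) - 2235 = ((-189/(-739) + 941/680) + 53/57) - 2235 = ((-189*(-1/739) + 941/680) + 53/57) - 2235 = ((189/739 + 941/680) + 53/57) - 2235 = (823919/502520 + 53/57) - 2235 = 73596943/28643640 - 2235 = -63944938457/28643640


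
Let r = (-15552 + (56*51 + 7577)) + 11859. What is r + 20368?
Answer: 27108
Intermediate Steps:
r = 6740 (r = (-15552 + (2856 + 7577)) + 11859 = (-15552 + 10433) + 11859 = -5119 + 11859 = 6740)
r + 20368 = 6740 + 20368 = 27108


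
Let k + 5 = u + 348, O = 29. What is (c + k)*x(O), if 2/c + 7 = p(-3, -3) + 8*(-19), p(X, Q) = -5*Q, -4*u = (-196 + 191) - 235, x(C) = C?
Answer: 841435/72 ≈ 11687.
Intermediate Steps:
u = 60 (u = -((-196 + 191) - 235)/4 = -(-5 - 235)/4 = -1/4*(-240) = 60)
c = -1/72 (c = 2/(-7 + (-5*(-3) + 8*(-19))) = 2/(-7 + (15 - 152)) = 2/(-7 - 137) = 2/(-144) = 2*(-1/144) = -1/72 ≈ -0.013889)
k = 403 (k = -5 + (60 + 348) = -5 + 408 = 403)
(c + k)*x(O) = (-1/72 + 403)*29 = (29015/72)*29 = 841435/72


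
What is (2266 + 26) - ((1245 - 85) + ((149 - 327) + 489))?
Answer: 821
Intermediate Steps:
(2266 + 26) - ((1245 - 85) + ((149 - 327) + 489)) = 2292 - (1160 + (-178 + 489)) = 2292 - (1160 + 311) = 2292 - 1*1471 = 2292 - 1471 = 821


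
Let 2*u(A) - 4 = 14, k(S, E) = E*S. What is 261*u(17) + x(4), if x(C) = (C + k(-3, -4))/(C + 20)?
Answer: 7049/3 ≈ 2349.7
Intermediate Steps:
x(C) = (12 + C)/(20 + C) (x(C) = (C - 4*(-3))/(C + 20) = (C + 12)/(20 + C) = (12 + C)/(20 + C))
u(A) = 9 (u(A) = 2 + (½)*14 = 2 + 7 = 9)
261*u(17) + x(4) = 261*9 + (12 + 4)/(20 + 4) = 2349 + 16/24 = 2349 + (1/24)*16 = 2349 + ⅔ = 7049/3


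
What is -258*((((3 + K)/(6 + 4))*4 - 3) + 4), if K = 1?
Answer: -3354/5 ≈ -670.80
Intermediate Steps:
-258*((((3 + K)/(6 + 4))*4 - 3) + 4) = -258*((((3 + 1)/(6 + 4))*4 - 3) + 4) = -258*(((4/10)*4 - 3) + 4) = -258*(((4*(⅒))*4 - 3) + 4) = -258*(((⅖)*4 - 3) + 4) = -258*((8/5 - 3) + 4) = -258*(-7/5 + 4) = -258*13/5 = -43*78/5 = -3354/5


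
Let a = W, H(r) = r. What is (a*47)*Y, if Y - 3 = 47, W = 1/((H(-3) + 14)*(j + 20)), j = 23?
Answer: 2350/473 ≈ 4.9683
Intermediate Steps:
W = 1/473 (W = 1/((-3 + 14)*(23 + 20)) = 1/(11*43) = 1/473 ≈ 0.0021142)
a = 1/473 ≈ 0.0021142
Y = 50 (Y = 3 + 47 = 50)
(a*47)*Y = ((1/473)*47)*50 = (47/473)*50 = 2350/473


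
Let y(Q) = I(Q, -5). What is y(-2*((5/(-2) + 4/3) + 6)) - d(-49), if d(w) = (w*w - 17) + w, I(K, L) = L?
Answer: -2340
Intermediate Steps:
y(Q) = -5
d(w) = -17 + w + w**2 (d(w) = (w**2 - 17) + w = (-17 + w**2) + w = -17 + w + w**2)
y(-2*((5/(-2) + 4/3) + 6)) - d(-49) = -5 - (-17 - 49 + (-49)**2) = -5 - (-17 - 49 + 2401) = -5 - 1*2335 = -5 - 2335 = -2340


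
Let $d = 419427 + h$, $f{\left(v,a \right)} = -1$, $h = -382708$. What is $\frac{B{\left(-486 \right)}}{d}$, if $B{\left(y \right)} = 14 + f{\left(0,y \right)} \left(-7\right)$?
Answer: $\frac{21}{36719} \approx 0.00057191$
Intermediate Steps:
$B{\left(y \right)} = 21$ ($B{\left(y \right)} = 14 - -7 = 14 + 7 = 21$)
$d = 36719$ ($d = 419427 - 382708 = 36719$)
$\frac{B{\left(-486 \right)}}{d} = \frac{21}{36719}$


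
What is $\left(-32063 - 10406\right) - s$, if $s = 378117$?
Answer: $-420586$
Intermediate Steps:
$\left(-32063 - 10406\right) - s = \left(-32063 - 10406\right) - 378117 = -42469 - 378117 = -420586$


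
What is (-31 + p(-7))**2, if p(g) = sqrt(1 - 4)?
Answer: (31 - I*sqrt(3))**2 ≈ 958.0 - 107.39*I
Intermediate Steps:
p(g) = I*sqrt(3) (p(g) = sqrt(-3) = I*sqrt(3))
(-31 + p(-7))**2 = (-31 + I*sqrt(3))**2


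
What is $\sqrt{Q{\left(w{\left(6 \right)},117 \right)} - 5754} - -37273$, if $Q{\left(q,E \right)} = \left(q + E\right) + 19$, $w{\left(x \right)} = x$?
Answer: $37273 + 2 i \sqrt{1403} \approx 37273.0 + 74.913 i$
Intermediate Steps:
$Q{\left(q,E \right)} = 19 + E + q$ ($Q{\left(q,E \right)} = \left(E + q\right) + 19 = 19 + E + q$)
$\sqrt{Q{\left(w{\left(6 \right)},117 \right)} - 5754} - -37273 = \sqrt{\left(19 + 117 + 6\right) - 5754} - -37273 = \sqrt{142 - 5754} + 37273 = \sqrt{-5612} + 37273 = 2 i \sqrt{1403} + 37273 = 37273 + 2 i \sqrt{1403}$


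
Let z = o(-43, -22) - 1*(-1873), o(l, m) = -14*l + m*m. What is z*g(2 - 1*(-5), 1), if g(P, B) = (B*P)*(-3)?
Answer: -62139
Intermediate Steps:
g(P, B) = -3*B*P
o(l, m) = m² - 14*l (o(l, m) = -14*l + m² = m² - 14*l)
z = 2959 (z = ((-22)² - 14*(-43)) - 1*(-1873) = (484 + 602) + 1873 = 1086 + 1873 = 2959)
z*g(2 - 1*(-5), 1) = 2959*(-3*1*(2 - 1*(-5))) = 2959*(-3*1*(2 + 5)) = 2959*(-3*1*7) = 2959*(-21) = -62139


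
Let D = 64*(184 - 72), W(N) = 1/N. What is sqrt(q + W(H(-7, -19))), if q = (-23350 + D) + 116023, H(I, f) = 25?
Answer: sqrt(2496026)/5 ≈ 315.98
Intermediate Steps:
D = 7168 (D = 64*112 = 7168)
q = 99841 (q = (-23350 + 7168) + 116023 = -16182 + 116023 = 99841)
sqrt(q + W(H(-7, -19))) = sqrt(99841 + 1/25) = sqrt(2496026/25) = sqrt(2496026)/5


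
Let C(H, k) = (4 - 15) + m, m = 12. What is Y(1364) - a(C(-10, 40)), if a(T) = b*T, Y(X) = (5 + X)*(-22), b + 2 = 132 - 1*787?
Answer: -29461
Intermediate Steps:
C(H, k) = 1 (C(H, k) = (4 - 15) + 12 = -11 + 12 = 1)
b = -657 (b = -2 + (132 - 1*787) = -2 + (132 - 787) = -2 - 655 = -657)
Y(X) = -110 - 22*X
a(T) = -657*T
Y(1364) - a(C(-10, 40)) = (-110 - 22*1364) - (-657) = (-110 - 30008) - 1*(-657) = -30118 + 657 = -29461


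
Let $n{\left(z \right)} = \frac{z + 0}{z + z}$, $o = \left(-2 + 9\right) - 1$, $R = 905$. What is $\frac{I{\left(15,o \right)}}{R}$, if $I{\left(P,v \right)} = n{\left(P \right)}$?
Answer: $\frac{1}{1810} \approx 0.00055249$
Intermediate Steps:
$o = 6$ ($o = 7 - 1 = 6$)
$n{\left(z \right)} = \frac{1}{2}$ ($n{\left(z \right)} = \frac{z}{2 z} = z \frac{1}{2 z} = \frac{1}{2}$)
$I{\left(P,v \right)} = \frac{1}{2}$
$\frac{I{\left(15,o \right)}}{R} = \frac{1}{2 \cdot 905} = \frac{1}{2} \cdot \frac{1}{905} = \frac{1}{1810}$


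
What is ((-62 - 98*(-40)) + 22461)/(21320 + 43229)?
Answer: 26319/64549 ≈ 0.40774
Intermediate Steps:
((-62 - 98*(-40)) + 22461)/(21320 + 43229) = ((-62 + 3920) + 22461)/64549 = (3858 + 22461)*(1/64549) = 26319*(1/64549) = 26319/64549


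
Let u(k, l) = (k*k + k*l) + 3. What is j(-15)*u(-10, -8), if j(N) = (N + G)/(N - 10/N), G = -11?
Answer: 14274/43 ≈ 331.95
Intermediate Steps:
u(k, l) = 3 + k² + k*l (u(k, l) = (k² + k*l) + 3 = 3 + k² + k*l)
j(N) = (-11 + N)/(N - 10/N) (j(N) = (N - 11)/(N - 10/N) = (-11 + N)/(N - 10/N))
j(-15)*u(-10, -8) = (-15*(-11 - 15)/(-10 + (-15)²))*(3 + (-10)² - 10*(-8)) = (-15*(-26)/(-10 + 225))*(3 + 100 + 80) = -15*(-26)/215*183 = -15*1/215*(-26)*183 = (78/43)*183 = 14274/43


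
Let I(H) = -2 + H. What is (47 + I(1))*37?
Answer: 1702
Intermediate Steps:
(47 + I(1))*37 = (47 + (-2 + 1))*37 = (47 - 1)*37 = 46*37 = 1702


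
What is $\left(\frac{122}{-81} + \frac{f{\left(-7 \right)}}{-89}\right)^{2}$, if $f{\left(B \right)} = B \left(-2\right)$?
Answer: $\frac{143808064}{51969681} \approx 2.7672$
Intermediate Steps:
$f{\left(B \right)} = - 2 B$
$\left(\frac{122}{-81} + \frac{f{\left(-7 \right)}}{-89}\right)^{2} = \left(\frac{122}{-81} + \frac{\left(-2\right) \left(-7\right)}{-89}\right)^{2} = \left(122 \left(- \frac{1}{81}\right) + 14 \left(- \frac{1}{89}\right)\right)^{2} = \left(- \frac{122}{81} - \frac{14}{89}\right)^{2} = \left(- \frac{11992}{7209}\right)^{2} = \frac{143808064}{51969681}$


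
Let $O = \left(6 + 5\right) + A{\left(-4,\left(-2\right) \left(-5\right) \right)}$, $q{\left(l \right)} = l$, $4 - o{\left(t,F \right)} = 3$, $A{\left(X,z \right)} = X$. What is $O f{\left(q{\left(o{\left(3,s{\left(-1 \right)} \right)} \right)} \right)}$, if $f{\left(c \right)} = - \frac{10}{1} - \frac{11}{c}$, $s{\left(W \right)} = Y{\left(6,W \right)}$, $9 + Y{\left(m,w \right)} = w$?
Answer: $-147$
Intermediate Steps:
$Y{\left(m,w \right)} = -9 + w$
$s{\left(W \right)} = -9 + W$
$o{\left(t,F \right)} = 1$ ($o{\left(t,F \right)} = 4 - 3 = 1$)
$f{\left(c \right)} = -10 - \frac{11}{c}$ ($f{\left(c \right)} = \left(-10\right) 1 - \frac{11}{c} = -10 - \frac{11}{c}$)
$O = 7$ ($O = \left(6 + 5\right) - 4 = 11 - 4 = 7$)
$O f{\left(q{\left(o{\left(3,s{\left(-1 \right)} \right)} \right)} \right)} = 7 \left(-10 - \frac{11}{1}\right) = 7 \left(-10 - 11\right) = 7 \left(-21\right) = -147$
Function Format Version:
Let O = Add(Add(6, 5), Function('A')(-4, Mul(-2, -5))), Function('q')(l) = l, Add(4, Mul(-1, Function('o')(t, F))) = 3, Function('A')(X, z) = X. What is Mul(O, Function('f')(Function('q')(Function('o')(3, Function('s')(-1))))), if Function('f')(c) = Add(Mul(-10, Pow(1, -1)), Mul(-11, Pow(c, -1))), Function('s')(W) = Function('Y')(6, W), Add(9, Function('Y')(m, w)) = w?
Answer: -147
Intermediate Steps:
Function('Y')(m, w) = Add(-9, w)
Function('s')(W) = Add(-9, W)
Function('o')(t, F) = 1 (Function('o')(t, F) = Add(4, Mul(-1, 3)) = Add(4, -3) = 1)
Function('f')(c) = Add(-10, Mul(-11, Pow(c, -1))) (Function('f')(c) = Add(Mul(-10, 1), Mul(-11, Pow(c, -1))) = Add(-10, Mul(-11, Pow(c, -1))))
O = 7 (O = Add(Add(6, 5), -4) = Add(11, -4) = 7)
Mul(O, Function('f')(Function('q')(Function('o')(3, Function('s')(-1))))) = Mul(7, Add(-10, Mul(-11, Pow(1, -1)))) = Mul(7, Add(-10, Mul(-11, 1))) = Mul(7, Add(-10, -11)) = Mul(7, -21) = -147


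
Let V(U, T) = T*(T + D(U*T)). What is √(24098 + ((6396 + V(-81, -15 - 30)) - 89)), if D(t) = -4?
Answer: √32610 ≈ 180.58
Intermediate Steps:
V(U, T) = T*(-4 + T) (V(U, T) = T*(T - 4) = T*(-4 + T))
√(24098 + ((6396 + V(-81, -15 - 30)) - 89)) = √(24098 + ((6396 + (-15 - 30)*(-4 + (-15 - 30))) - 89)) = √(24098 + ((6396 - 45*(-4 - 45)) - 89)) = √(24098 + ((6396 - 45*(-49)) - 89)) = √(24098 + ((6396 + 2205) - 89)) = √(24098 + (8601 - 89)) = √(24098 + 8512) = √32610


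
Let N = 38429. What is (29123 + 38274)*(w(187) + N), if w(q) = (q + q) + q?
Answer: 2627809030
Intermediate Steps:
w(q) = 3*q (w(q) = 2*q + q = 3*q)
(29123 + 38274)*(w(187) + N) = (29123 + 38274)*(3*187 + 38429) = 67397*(561 + 38429) = 67397*38990 = 2627809030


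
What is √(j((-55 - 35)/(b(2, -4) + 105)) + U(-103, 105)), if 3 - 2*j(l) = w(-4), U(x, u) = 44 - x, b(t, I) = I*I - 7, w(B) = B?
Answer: √602/2 ≈ 12.268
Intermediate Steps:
b(t, I) = -7 + I² (b(t, I) = I² - 7 = -7 + I²)
j(l) = 7/2 (j(l) = 3/2 - ½*(-4) = 3/2 + 2 = 7/2)
√(j((-55 - 35)/(b(2, -4) + 105)) + U(-103, 105)) = √(7/2 + (44 - 1*(-103))) = √(7/2 + (44 + 103)) = √(7/2 + 147) = √(301/2) = √602/2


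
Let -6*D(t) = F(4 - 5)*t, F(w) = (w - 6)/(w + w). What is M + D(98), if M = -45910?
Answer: -275803/6 ≈ -45967.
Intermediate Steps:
F(w) = (-6 + w)/(2*w) (F(w) = (-6 + w)/((2*w)) = (-6 + w)*(1/(2*w)) = (-6 + w)/(2*w))
D(t) = -7*t/12 (D(t) = -(-6 + (4 - 5))/(2*(4 - 5))*t/6 = -(½)*(-6 - 1)/(-1)*t/6 = -(½)*(-1)*(-7)*t/6 = -7*t/12)
M + D(98) = -45910 - 7/12*98 = -45910 - 343/6 = -275803/6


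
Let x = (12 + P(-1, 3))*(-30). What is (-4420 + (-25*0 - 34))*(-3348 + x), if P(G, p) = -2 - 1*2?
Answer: 15980952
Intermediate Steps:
P(G, p) = -4 (P(G, p) = -2 - 2 = -4)
x = -240 (x = (12 - 4)*(-30) = 8*(-30) = -240)
(-4420 + (-25*0 - 34))*(-3348 + x) = (-4420 + (-25*0 - 34))*(-3348 - 240) = (-4420 + (0 - 34))*(-3588) = (-4420 - 34)*(-3588) = -4454*(-3588) = 15980952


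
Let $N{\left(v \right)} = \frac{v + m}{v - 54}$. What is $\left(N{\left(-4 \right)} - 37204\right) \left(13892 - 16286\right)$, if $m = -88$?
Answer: $\frac{2582814780}{29} \approx 8.9063 \cdot 10^{7}$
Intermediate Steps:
$N{\left(v \right)} = \frac{-88 + v}{-54 + v}$ ($N{\left(v \right)} = \frac{v - 88}{v - 54} = \frac{-88 + v}{-54 + v}$)
$\left(N{\left(-4 \right)} - 37204\right) \left(13892 - 16286\right) = \left(\frac{-88 - 4}{-54 - 4} - 37204\right) \left(13892 - 16286\right) = \left(\frac{1}{-58} \left(-92\right) - 37204\right) \left(-2394\right) = \left(\left(- \frac{1}{58}\right) \left(-92\right) - 37204\right) \left(-2394\right) = \left(\frac{46}{29} - 37204\right) \left(-2394\right) = \left(- \frac{1078870}{29}\right) \left(-2394\right) = \frac{2582814780}{29}$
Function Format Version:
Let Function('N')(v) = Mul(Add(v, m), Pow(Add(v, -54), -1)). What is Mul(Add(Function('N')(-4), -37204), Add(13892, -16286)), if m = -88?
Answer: Rational(2582814780, 29) ≈ 8.9063e+7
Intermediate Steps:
Function('N')(v) = Mul(Pow(Add(-54, v), -1), Add(-88, v)) (Function('N')(v) = Mul(Add(v, -88), Pow(Add(v, -54), -1)) = Mul(Add(-88, v), Pow(Add(-54, v), -1)) = Mul(Pow(Add(-54, v), -1), Add(-88, v)))
Mul(Add(Function('N')(-4), -37204), Add(13892, -16286)) = Mul(Add(Mul(Pow(Add(-54, -4), -1), Add(-88, -4)), -37204), Add(13892, -16286)) = Mul(Add(Mul(Pow(-58, -1), -92), -37204), -2394) = Mul(Add(Mul(Rational(-1, 58), -92), -37204), -2394) = Mul(Add(Rational(46, 29), -37204), -2394) = Mul(Rational(-1078870, 29), -2394) = Rational(2582814780, 29)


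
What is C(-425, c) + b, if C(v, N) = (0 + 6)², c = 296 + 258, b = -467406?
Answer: -467370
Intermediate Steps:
c = 554
C(v, N) = 36 (C(v, N) = 6² = 36)
C(-425, c) + b = 36 - 467406 = -467370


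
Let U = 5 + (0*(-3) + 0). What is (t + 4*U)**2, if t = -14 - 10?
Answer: 16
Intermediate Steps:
t = -24
U = 5 (U = 5 + (0 + 0) = 5 + 0 = 5)
(t + 4*U)**2 = (-24 + 4*5)**2 = (-24 + 20)**2 = (-4)**2 = 16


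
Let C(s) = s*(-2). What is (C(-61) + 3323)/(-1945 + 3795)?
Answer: 689/370 ≈ 1.8622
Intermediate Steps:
C(s) = -2*s
(C(-61) + 3323)/(-1945 + 3795) = (-2*(-61) + 3323)/(-1945 + 3795) = (122 + 3323)/1850 = 3445*(1/1850) = 689/370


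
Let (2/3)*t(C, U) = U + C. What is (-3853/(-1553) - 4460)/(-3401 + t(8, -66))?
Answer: 6922527/5416864 ≈ 1.2780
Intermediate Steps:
t(C, U) = 3*C/2 + 3*U/2 (t(C, U) = 3*(U + C)/2 = 3*(C + U)/2 = 3*C/2 + 3*U/2)
(-3853/(-1553) - 4460)/(-3401 + t(8, -66)) = (-3853/(-1553) - 4460)/(-3401 + ((3/2)*8 + (3/2)*(-66))) = (-3853*(-1/1553) - 4460)/(-3401 + (12 - 99)) = (3853/1553 - 4460)/(-3401 - 87) = -6922527/1553/(-3488) = -6922527/1553*(-1/3488) = 6922527/5416864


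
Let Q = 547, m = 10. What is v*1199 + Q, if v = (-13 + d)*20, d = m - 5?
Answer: -191293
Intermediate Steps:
d = 5 (d = 10 - 5 = 5)
v = -160 (v = (-13 + 5)*20 = -8*20 = -160)
v*1199 + Q = -160*1199 + 547 = -191840 + 547 = -191293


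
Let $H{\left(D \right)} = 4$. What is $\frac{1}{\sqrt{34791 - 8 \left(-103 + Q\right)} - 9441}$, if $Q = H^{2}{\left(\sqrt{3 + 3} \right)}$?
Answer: $- \frac{1049}{9899666} - \frac{\sqrt{3943}}{29698998} \approx -0.00010808$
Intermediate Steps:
$Q = 16$ ($Q = 4^{2} = 16$)
$\frac{1}{\sqrt{34791 - 8 \left(-103 + Q\right)} - 9441} = \frac{1}{\sqrt{34791 - 8 \left(-103 + 16\right)} - 9441} = \frac{1}{\sqrt{34791 - -696} - 9441} = \frac{1}{\sqrt{34791 + 696} - 9441} = \frac{1}{\sqrt{35487} - 9441} = \frac{1}{3 \sqrt{3943} - 9441} = \frac{1}{-9441 + 3 \sqrt{3943}}$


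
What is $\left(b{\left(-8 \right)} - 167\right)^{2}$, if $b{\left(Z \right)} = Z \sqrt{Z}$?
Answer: $27377 + 5344 i \sqrt{2} \approx 27377.0 + 7557.6 i$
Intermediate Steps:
$b{\left(Z \right)} = Z^{\frac{3}{2}}$
$\left(b{\left(-8 \right)} - 167\right)^{2} = \left(\left(-8\right)^{\frac{3}{2}} - 167\right)^{2} = \left(- 16 i \sqrt{2} - 167\right)^{2} = \left(-167 - 16 i \sqrt{2}\right)^{2}$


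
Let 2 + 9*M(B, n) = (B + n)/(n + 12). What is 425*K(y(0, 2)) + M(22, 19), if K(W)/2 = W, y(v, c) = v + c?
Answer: 158093/93 ≈ 1699.9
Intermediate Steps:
y(v, c) = c + v
M(B, n) = -2/9 + (B + n)/(9*(12 + n)) (M(B, n) = -2/9 + ((B + n)/(n + 12))/9 = -2/9 + ((B + n)/(12 + n))/9 = -2/9 + (B + n)/(9*(12 + n)))
K(W) = 2*W
425*K(y(0, 2)) + M(22, 19) = 425*(2*(2 + 0)) + (-24 + 22 - 1*19)/(9*(12 + 19)) = 425*(2*2) + (1/9)*(-24 + 22 - 19)/31 = 425*4 + (1/9)*(1/31)*(-21) = 1700 - 7/93 = 158093/93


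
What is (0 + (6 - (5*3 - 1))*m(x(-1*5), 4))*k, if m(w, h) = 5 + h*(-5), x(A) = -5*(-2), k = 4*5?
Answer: 2400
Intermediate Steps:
k = 20
x(A) = 10
m(w, h) = 5 - 5*h
(0 + (6 - (5*3 - 1))*m(x(-1*5), 4))*k = (0 + (6 - (5*3 - 1))*(5 - 5*4))*20 = (0 + (6 - (15 - 1))*(5 - 20))*20 = (0 + (6 - 1*14)*(-15))*20 = (0 + (6 - 14)*(-15))*20 = (0 - 8*(-15))*20 = (0 + 120)*20 = 120*20 = 2400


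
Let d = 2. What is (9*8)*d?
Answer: 144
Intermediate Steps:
(9*8)*d = (9*8)*2 = 72*2 = 144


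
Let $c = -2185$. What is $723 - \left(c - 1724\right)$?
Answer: $4632$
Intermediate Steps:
$723 - \left(c - 1724\right) = 723 - \left(-2185 - 1724\right) = 723 - -3909 = 723 + 3909 = 4632$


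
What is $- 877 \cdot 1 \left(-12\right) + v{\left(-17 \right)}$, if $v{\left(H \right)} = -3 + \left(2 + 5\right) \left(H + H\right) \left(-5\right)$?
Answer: $11711$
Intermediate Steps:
$v{\left(H \right)} = -3 - 70 H$ ($v{\left(H \right)} = -3 + 7 \cdot 2 H \left(-5\right) = -3 + 14 H \left(-5\right) = -3 - 70 H$)
$- 877 \cdot 1 \left(-12\right) + v{\left(-17 \right)} = - 877 \cdot 1 \left(-12\right) - -1187 = \left(-877\right) \left(-12\right) + \left(-3 + 1190\right) = 10524 + 1187 = 11711$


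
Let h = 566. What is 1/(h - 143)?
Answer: 1/423 ≈ 0.0023641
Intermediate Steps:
1/(h - 143) = 1/(566 - 143) = 1/423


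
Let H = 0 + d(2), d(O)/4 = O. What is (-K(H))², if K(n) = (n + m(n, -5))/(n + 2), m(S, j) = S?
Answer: 64/25 ≈ 2.5600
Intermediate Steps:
d(O) = 4*O
H = 8 (H = 0 + 4*2 = 0 + 8 = 8)
K(n) = 2*n/(2 + n) (K(n) = (n + n)/(n + 2) = (2*n)/(2 + n) = 2*n/(2 + n))
(-K(H))² = (-2*8/(2 + 8))² = (-2*8/10)² = (-1*8/5)² = (-8/5)² = 64/25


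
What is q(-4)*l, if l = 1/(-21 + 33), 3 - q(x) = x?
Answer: 7/12 ≈ 0.58333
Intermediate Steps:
q(x) = 3 - x
l = 1/12 ≈ 0.083333
q(-4)*l = (3 - 1*(-4))*(1/12) = (3 + 4)*(1/12) = 7*(1/12) = 7/12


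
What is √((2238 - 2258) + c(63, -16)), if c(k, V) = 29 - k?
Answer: 3*I*√6 ≈ 7.3485*I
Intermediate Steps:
√((2238 - 2258) + c(63, -16)) = √((2238 - 2258) + (29 - 1*63)) = √(-20 + (29 - 63)) = √(-20 - 34) = √(-54) = 3*I*√6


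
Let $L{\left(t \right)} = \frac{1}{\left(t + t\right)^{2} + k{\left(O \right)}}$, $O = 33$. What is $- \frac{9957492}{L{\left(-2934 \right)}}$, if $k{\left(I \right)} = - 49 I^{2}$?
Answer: $-342339202281996$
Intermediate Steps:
$L{\left(t \right)} = \frac{1}{-53361 + 4 t^{2}}$ ($L{\left(t \right)} = \frac{1}{\left(t + t\right)^{2} - 49 \cdot 33^{2}} = \frac{1}{\left(2 t\right)^{2} - 53361} = \frac{1}{4 t^{2} - 53361} = \frac{1}{-53361 + 4 t^{2}}$)
$- \frac{9957492}{L{\left(-2934 \right)}} = - \frac{9957492}{\frac{1}{-53361 + 4 \left(-2934\right)^{2}}} = - \frac{9957492}{\frac{1}{-53361 + 4 \cdot 8608356}} = - \frac{9957492}{\frac{1}{-53361 + 34433424}} = - \frac{9957492}{\frac{1}{34380063}} = - 9957492 \frac{1}{\frac{1}{34380063}} = \left(-9957492\right) 34380063 = -342339202281996$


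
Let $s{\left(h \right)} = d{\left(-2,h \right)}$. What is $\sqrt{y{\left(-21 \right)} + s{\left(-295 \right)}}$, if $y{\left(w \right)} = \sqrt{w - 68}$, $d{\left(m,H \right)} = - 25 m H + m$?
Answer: $\sqrt{-14752 + i \sqrt{89}} \approx 0.0388 + 121.46 i$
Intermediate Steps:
$d{\left(m,H \right)} = m - 25 H m$ ($d{\left(m,H \right)} = - 25 H m + m = m - 25 H m$)
$s{\left(h \right)} = -2 + 50 h$ ($s{\left(h \right)} = - 2 \left(1 - 25 h\right) = -2 + 50 h$)
$y{\left(w \right)} = \sqrt{-68 + w}$
$\sqrt{y{\left(-21 \right)} + s{\left(-295 \right)}} = \sqrt{\sqrt{-68 - 21} + \left(-2 + 50 \left(-295\right)\right)} = \sqrt{\sqrt{-89} - 14752} = \sqrt{i \sqrt{89} - 14752} = \sqrt{-14752 + i \sqrt{89}}$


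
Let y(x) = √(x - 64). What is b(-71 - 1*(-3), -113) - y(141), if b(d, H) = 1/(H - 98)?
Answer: -1/211 - √77 ≈ -8.7797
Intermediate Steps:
b(d, H) = 1/(-98 + H)
y(x) = √(-64 + x)
b(-71 - 1*(-3), -113) - y(141) = 1/(-98 - 113) - √(-64 + 141) = 1/(-211) - √77 = -1/211 - √77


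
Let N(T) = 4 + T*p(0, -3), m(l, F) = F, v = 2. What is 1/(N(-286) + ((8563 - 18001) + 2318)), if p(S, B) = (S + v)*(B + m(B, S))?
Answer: -1/5400 ≈ -0.00018519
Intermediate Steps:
p(S, B) = (2 + S)*(B + S) (p(S, B) = (S + 2)*(B + S) = (2 + S)*(B + S))
N(T) = 4 - 6*T (N(T) = 4 + T*(0² + 2*(-3) + 2*0 - 3*0) = 4 + T*(0 - 6 + 0 + 0) = 4 + T*(-6) = 4 - 6*T)
1/(N(-286) + ((8563 - 18001) + 2318)) = 1/((4 - 6*(-286)) + ((8563 - 18001) + 2318)) = 1/((4 + 1716) + (-9438 + 2318)) = 1/(1720 - 7120) = 1/(-5400) = -1/5400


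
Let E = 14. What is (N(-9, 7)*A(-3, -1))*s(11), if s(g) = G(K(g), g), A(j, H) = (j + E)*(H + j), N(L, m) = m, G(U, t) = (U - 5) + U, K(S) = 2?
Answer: 308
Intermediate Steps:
G(U, t) = -5 + 2*U (G(U, t) = (-5 + U) + U = -5 + 2*U)
A(j, H) = (14 + j)*(H + j) (A(j, H) = (j + 14)*(H + j) = (14 + j)*(H + j))
s(g) = -1 (s(g) = -5 + 2*2 = -5 + 4 = -1)
(N(-9, 7)*A(-3, -1))*s(11) = (7*((-3)**2 + 14*(-1) + 14*(-3) - 1*(-3)))*(-1) = (7*(9 - 14 - 42 + 3))*(-1) = (7*(-44))*(-1) = -308*(-1) = 308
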